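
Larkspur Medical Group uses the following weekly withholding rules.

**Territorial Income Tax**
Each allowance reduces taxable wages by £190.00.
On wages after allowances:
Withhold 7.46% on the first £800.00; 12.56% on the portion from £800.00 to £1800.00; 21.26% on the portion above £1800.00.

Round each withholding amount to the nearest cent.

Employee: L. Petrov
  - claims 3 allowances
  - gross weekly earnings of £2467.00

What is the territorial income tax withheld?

Territorial Income Tax: taxable = £2467.00 − 3×£190.00 = £1897.00
  £185.28 + 21.26% × (£1897.00 − £1800.00) = £185.28 + 21.26% × £97.00 = £205.90

£205.90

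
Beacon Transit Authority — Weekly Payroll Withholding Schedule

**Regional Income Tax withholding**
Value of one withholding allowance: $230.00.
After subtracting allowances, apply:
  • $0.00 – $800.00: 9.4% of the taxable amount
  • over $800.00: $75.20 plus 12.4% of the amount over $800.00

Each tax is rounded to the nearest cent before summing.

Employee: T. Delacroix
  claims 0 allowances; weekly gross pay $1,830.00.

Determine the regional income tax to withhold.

$202.92

Regional Income Tax: taxable = $1,830.00
  $75.20 + 12.4% × ($1,830.00 − $800.00) = $75.20 + 12.4% × $1,030.00 = $202.92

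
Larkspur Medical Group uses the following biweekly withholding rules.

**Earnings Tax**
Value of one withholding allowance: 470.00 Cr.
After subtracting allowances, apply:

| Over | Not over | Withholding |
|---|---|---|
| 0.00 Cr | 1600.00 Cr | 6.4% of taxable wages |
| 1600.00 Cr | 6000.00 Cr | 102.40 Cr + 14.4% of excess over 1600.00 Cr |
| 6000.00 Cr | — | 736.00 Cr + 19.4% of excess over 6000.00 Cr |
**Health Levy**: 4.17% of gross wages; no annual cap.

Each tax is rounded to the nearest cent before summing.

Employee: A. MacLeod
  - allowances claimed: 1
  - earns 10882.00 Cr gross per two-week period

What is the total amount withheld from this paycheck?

2045.71 Cr

Earnings Tax: taxable = 10882.00 Cr − 1×470.00 Cr = 10412.00 Cr
  736.00 Cr + 19.4% × (10412.00 Cr − 6000.00 Cr) = 736.00 Cr + 19.4% × 4412.00 Cr = 1591.93 Cr
Health Levy: 4.17% × 10882.00 Cr = 453.78 Cr
Total: 1591.93 Cr + 453.78 Cr = 2045.71 Cr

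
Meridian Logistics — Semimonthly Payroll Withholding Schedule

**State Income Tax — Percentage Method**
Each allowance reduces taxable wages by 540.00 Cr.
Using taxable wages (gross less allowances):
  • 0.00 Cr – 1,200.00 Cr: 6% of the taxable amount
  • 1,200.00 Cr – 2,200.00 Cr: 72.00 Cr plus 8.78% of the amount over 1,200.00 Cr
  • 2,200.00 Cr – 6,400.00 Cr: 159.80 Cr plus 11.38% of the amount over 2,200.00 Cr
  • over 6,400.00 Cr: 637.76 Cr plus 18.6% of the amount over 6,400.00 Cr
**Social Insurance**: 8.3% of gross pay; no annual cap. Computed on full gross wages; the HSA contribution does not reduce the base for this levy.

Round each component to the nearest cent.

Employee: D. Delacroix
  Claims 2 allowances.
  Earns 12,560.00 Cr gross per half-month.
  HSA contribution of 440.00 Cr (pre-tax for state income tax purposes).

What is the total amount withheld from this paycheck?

2,543.28 Cr

State Income Tax: taxable = 12,560.00 Cr − 440.00 Cr − 2×540.00 Cr = 11,040.00 Cr
  637.76 Cr + 18.6% × (11,040.00 Cr − 6,400.00 Cr) = 637.76 Cr + 18.6% × 4,640.00 Cr = 1,500.80 Cr
Social Insurance: 8.3% × 12,560.00 Cr = 1,042.48 Cr
Total: 1,500.80 Cr + 1,042.48 Cr = 2,543.28 Cr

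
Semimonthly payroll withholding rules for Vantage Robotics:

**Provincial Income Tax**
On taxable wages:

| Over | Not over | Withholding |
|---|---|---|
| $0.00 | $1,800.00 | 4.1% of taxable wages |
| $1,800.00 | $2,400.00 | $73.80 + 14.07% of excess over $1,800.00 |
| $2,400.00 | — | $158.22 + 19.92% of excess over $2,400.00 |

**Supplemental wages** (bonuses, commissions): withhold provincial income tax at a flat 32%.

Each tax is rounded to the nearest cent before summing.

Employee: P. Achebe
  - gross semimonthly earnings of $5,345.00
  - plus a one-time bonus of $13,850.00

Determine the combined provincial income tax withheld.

Provincial Income Tax: taxable = $5,345.00
  $158.22 + 19.92% × ($5,345.00 − $2,400.00) = $158.22 + 19.92% × $2,945.00 = $744.86
Supplemental (32% flat on bonus): 32% × $13,850.00 = $4,432.00
Total provincial income tax: $744.86 + $4,432.00 = $5,176.86

$5,176.86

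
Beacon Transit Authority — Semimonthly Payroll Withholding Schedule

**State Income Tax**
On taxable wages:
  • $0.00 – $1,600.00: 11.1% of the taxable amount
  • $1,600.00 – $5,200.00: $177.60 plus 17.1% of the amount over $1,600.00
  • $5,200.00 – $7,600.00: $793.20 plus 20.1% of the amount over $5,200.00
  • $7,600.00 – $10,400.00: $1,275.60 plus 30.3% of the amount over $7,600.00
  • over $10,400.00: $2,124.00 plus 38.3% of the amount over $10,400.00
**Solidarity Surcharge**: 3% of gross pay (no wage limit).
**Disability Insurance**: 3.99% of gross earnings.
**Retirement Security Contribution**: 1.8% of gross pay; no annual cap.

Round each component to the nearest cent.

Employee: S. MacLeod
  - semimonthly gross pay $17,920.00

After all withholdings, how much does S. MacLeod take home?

$11,340.67

State Income Tax: taxable = $17,920.00
  $2,124.00 + 38.3% × ($17,920.00 − $10,400.00) = $2,124.00 + 38.3% × $7,520.00 = $5,004.16
Solidarity Surcharge: 3% × $17,920.00 = $537.60
Disability Insurance: 3.99% × $17,920.00 = $715.01
Retirement Security Contribution: 1.8% × $17,920.00 = $322.56
Total withheld: $5,004.16 + $537.60 + $715.01 + $322.56 = $6,579.33
Net pay: $17,920.00 − $6,579.33 = $11,340.67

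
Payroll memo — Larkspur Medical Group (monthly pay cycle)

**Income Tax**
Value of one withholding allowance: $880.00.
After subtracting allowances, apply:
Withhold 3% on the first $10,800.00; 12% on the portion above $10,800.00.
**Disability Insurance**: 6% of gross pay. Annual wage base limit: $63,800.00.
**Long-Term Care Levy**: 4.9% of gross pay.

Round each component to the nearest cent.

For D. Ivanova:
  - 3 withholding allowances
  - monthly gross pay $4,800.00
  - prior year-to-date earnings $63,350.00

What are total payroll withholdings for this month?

$327.00

Income Tax: taxable = $4,800.00 − 3×$880.00 = $2,160.00
  3% × $2,160.00 = $64.80
Disability Insurance: cap $63,800.00 − YTD $63,350.00 = $450.00 subject; 6% × $450.00 = $27.00
Long-Term Care Levy: 4.9% × $4,800.00 = $235.20
Total: $64.80 + $27.00 + $235.20 = $327.00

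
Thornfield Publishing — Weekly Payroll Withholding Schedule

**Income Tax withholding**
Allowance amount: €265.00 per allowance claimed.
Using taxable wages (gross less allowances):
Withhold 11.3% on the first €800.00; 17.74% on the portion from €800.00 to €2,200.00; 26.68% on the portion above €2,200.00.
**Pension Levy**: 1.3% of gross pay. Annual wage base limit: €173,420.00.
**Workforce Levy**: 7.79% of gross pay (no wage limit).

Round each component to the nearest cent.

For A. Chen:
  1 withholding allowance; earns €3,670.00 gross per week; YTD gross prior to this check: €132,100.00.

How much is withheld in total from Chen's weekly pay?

€993.85

Income Tax: taxable = €3,670.00 − 1×€265.00 = €3,405.00
  €338.76 + 26.68% × (€3,405.00 − €2,200.00) = €338.76 + 26.68% × €1,205.00 = €660.25
Pension Levy: 1.3% × €3,670.00 = €47.71
Workforce Levy: 7.79% × €3,670.00 = €285.89
Total: €660.25 + €47.71 + €285.89 = €993.85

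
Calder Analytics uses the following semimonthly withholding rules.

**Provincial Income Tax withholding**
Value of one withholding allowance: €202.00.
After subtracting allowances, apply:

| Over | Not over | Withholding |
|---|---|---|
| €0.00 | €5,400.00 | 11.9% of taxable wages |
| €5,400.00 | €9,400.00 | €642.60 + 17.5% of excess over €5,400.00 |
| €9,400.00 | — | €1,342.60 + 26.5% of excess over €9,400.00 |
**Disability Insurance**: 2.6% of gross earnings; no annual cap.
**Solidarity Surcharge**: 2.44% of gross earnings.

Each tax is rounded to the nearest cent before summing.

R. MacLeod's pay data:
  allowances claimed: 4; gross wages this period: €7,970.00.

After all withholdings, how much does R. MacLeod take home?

€6,617.36

Provincial Income Tax: taxable = €7,970.00 − 4×€202.00 = €7,162.00
  €642.60 + 17.5% × (€7,162.00 − €5,400.00) = €642.60 + 17.5% × €1,762.00 = €950.95
Disability Insurance: 2.6% × €7,970.00 = €207.22
Solidarity Surcharge: 2.44% × €7,970.00 = €194.47
Total withheld: €950.95 + €207.22 + €194.47 = €1,352.64
Net pay: €7,970.00 − €1,352.64 = €6,617.36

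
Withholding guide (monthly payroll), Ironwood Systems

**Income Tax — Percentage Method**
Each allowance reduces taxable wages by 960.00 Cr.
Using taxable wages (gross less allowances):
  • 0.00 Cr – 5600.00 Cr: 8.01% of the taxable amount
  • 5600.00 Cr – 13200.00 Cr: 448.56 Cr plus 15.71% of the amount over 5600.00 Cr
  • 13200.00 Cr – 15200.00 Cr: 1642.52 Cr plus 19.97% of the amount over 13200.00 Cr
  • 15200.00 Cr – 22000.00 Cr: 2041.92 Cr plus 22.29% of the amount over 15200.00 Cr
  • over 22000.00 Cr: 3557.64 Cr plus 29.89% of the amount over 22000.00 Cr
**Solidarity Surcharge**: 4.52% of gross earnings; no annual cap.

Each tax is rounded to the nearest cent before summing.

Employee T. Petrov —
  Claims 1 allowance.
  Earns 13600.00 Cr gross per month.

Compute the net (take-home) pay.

11430.74 Cr

Income Tax: taxable = 13600.00 Cr − 1×960.00 Cr = 12640.00 Cr
  448.56 Cr + 15.71% × (12640.00 Cr − 5600.00 Cr) = 448.56 Cr + 15.71% × 7040.00 Cr = 1554.54 Cr
Solidarity Surcharge: 4.52% × 13600.00 Cr = 614.72 Cr
Total withheld: 1554.54 Cr + 614.72 Cr = 2169.26 Cr
Net pay: 13600.00 Cr − 2169.26 Cr = 11430.74 Cr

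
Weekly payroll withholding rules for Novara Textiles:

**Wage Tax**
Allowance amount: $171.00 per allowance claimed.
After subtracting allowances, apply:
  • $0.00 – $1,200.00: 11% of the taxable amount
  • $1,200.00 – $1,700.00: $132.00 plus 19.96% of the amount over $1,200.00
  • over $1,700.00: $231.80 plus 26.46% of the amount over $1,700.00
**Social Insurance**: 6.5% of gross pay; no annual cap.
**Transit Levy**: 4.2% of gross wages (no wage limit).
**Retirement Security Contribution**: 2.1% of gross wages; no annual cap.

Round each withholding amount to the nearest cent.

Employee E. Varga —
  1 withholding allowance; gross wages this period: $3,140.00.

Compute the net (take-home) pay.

Wage Tax: taxable = $3,140.00 − 1×$171.00 = $2,969.00
  $231.80 + 26.46% × ($2,969.00 − $1,700.00) = $231.80 + 26.46% × $1,269.00 = $567.58
Social Insurance: 6.5% × $3,140.00 = $204.10
Transit Levy: 4.2% × $3,140.00 = $131.88
Retirement Security Contribution: 2.1% × $3,140.00 = $65.94
Total withheld: $567.58 + $204.10 + $131.88 + $65.94 = $969.50
Net pay: $3,140.00 − $969.50 = $2,170.50

$2,170.50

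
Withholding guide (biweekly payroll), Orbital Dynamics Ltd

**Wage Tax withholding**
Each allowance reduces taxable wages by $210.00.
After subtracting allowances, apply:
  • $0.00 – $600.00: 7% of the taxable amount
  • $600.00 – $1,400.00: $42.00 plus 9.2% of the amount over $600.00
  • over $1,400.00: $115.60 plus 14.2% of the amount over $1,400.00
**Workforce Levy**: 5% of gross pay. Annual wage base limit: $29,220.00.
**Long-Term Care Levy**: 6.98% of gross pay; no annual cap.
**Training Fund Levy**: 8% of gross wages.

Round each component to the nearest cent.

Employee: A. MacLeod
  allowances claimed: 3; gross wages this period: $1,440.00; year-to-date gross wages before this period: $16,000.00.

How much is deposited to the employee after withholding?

$1,090.97

Wage Tax: taxable = $1,440.00 − 3×$210.00 = $810.00
  $42.00 + 9.2% × ($810.00 − $600.00) = $42.00 + 9.2% × $210.00 = $61.32
Workforce Levy: 5% × $1,440.00 = $72.00
Long-Term Care Levy: 6.98% × $1,440.00 = $100.51
Training Fund Levy: 8% × $1,440.00 = $115.20
Total withheld: $61.32 + $72.00 + $100.51 + $115.20 = $349.03
Net pay: $1,440.00 − $349.03 = $1,090.97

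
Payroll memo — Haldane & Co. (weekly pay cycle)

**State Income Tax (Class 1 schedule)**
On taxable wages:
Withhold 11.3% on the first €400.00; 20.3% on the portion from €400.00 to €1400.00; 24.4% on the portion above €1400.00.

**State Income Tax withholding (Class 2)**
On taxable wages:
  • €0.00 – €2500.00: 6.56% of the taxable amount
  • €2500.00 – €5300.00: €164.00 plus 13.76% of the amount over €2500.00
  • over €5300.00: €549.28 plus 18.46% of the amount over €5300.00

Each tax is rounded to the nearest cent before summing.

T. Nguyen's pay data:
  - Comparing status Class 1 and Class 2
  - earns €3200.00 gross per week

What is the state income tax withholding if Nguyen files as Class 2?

State Income Tax (Class 2): taxable = €3200.00
  €164.00 + 13.76% × (€3200.00 − €2500.00) = €164.00 + 13.76% × €700.00 = €260.32

€260.32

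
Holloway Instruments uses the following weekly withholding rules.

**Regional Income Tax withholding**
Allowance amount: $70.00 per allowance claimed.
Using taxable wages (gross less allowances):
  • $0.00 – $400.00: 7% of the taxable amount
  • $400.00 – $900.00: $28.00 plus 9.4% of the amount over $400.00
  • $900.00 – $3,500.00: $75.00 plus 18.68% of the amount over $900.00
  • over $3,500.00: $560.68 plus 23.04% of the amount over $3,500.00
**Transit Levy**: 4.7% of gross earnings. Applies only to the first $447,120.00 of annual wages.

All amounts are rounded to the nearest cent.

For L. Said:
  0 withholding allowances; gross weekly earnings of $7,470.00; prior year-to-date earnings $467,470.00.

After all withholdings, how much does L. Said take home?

Regional Income Tax: taxable = $7,470.00
  $560.68 + 23.04% × ($7,470.00 − $3,500.00) = $560.68 + 23.04% × $3,970.00 = $1,475.37
Transit Levy: YTD $467,470.00 ≥ cap $447,120.00 → $0.00
Total withheld: $1,475.37 + $0.00 = $1,475.37
Net pay: $7,470.00 − $1,475.37 = $5,994.63

$5,994.63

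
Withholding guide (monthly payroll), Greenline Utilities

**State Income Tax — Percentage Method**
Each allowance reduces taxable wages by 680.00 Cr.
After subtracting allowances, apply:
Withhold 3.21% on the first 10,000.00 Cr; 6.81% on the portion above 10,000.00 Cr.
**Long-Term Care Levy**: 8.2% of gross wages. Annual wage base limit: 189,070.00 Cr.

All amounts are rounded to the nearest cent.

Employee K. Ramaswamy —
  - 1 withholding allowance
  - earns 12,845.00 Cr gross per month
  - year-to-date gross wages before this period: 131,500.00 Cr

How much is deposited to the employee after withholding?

11,323.27 Cr

State Income Tax: taxable = 12,845.00 Cr − 1×680.00 Cr = 12,165.00 Cr
  321.00 Cr + 6.81% × (12,165.00 Cr − 10,000.00 Cr) = 321.00 Cr + 6.81% × 2,165.00 Cr = 468.44 Cr
Long-Term Care Levy: 8.2% × 12,845.00 Cr = 1,053.29 Cr
Total withheld: 468.44 Cr + 1,053.29 Cr = 1,521.73 Cr
Net pay: 12,845.00 Cr − 1,521.73 Cr = 11,323.27 Cr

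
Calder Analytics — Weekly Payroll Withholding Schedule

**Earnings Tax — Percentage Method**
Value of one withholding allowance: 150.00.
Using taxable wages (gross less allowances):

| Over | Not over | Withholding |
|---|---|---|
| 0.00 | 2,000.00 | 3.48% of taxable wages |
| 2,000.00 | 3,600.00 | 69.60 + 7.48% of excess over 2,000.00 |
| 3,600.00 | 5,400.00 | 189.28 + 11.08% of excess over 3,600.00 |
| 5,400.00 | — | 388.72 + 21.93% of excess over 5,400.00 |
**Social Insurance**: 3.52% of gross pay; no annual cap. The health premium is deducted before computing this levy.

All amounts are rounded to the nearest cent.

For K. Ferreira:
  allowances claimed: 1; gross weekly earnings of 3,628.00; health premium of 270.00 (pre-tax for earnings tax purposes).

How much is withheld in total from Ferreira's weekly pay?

278.16

Earnings Tax: taxable = 3,628.00 − 270.00 − 1×150.00 = 3,208.00
  69.60 + 7.48% × (3,208.00 − 2,000.00) = 69.60 + 7.48% × 1,208.00 = 159.96
Social Insurance: 3.52% × 3,358.00 = 118.20
Total: 159.96 + 118.20 = 278.16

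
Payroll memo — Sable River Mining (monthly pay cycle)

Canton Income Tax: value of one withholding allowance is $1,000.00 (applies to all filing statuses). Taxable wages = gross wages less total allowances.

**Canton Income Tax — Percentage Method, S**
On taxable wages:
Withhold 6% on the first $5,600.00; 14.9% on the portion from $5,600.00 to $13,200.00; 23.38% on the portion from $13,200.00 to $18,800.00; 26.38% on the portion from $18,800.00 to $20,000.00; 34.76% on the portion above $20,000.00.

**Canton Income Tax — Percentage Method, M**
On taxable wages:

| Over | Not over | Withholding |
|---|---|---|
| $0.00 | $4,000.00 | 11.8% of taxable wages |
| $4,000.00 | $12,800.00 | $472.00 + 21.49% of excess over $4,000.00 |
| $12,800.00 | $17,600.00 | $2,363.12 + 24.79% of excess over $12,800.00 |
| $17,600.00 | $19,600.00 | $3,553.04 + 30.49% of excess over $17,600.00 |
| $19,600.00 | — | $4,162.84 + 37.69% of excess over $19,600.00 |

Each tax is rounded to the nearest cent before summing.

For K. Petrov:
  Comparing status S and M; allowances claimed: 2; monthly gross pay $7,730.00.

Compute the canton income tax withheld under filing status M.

Canton Income Tax (M): taxable = $7,730.00 − 2×$1,000.00 = $5,730.00
  $472.00 + 21.49% × ($5,730.00 − $4,000.00) = $472.00 + 21.49% × $1,730.00 = $843.78

$843.78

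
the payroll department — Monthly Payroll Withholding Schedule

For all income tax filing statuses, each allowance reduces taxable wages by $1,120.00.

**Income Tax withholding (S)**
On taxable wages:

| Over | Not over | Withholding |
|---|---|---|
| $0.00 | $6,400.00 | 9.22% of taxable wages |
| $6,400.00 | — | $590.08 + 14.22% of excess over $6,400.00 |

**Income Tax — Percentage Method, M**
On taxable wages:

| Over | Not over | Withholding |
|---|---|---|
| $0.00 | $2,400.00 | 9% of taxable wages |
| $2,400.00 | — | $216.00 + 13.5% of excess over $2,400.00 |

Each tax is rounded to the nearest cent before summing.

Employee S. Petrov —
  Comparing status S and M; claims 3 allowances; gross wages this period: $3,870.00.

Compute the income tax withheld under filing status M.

Income Tax (M): taxable = $3,870.00 − 3×$1,120.00 = $510.00
  9% × $510.00 = $45.90

$45.90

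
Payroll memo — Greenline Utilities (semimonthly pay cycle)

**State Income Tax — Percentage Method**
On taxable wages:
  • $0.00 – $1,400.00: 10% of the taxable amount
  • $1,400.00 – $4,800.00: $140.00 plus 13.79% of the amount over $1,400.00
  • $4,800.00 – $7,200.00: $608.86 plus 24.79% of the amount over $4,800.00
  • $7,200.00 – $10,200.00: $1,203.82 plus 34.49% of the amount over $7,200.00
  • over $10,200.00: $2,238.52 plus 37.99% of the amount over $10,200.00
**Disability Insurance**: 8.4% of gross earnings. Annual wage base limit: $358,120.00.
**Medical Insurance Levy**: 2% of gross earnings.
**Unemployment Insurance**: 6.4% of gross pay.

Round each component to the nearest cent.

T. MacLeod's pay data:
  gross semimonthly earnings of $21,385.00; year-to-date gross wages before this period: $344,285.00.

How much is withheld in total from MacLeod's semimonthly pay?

$9,446.18

State Income Tax: taxable = $21,385.00
  $2,238.52 + 37.99% × ($21,385.00 − $10,200.00) = $2,238.52 + 37.99% × $11,185.00 = $6,487.70
Disability Insurance: cap $358,120.00 − YTD $344,285.00 = $13,835.00 subject; 8.4% × $13,835.00 = $1,162.14
Medical Insurance Levy: 2% × $21,385.00 = $427.70
Unemployment Insurance: 6.4% × $21,385.00 = $1,368.64
Total: $6,487.70 + $1,162.14 + $427.70 + $1,368.64 = $9,446.18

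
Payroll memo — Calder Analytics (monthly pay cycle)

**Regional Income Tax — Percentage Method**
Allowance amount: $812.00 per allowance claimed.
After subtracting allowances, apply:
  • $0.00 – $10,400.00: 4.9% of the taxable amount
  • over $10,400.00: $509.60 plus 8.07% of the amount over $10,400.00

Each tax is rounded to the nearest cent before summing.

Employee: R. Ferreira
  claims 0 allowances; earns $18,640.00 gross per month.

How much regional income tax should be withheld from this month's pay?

$1,174.57

Regional Income Tax: taxable = $18,640.00
  $509.60 + 8.07% × ($18,640.00 − $10,400.00) = $509.60 + 8.07% × $8,240.00 = $1,174.57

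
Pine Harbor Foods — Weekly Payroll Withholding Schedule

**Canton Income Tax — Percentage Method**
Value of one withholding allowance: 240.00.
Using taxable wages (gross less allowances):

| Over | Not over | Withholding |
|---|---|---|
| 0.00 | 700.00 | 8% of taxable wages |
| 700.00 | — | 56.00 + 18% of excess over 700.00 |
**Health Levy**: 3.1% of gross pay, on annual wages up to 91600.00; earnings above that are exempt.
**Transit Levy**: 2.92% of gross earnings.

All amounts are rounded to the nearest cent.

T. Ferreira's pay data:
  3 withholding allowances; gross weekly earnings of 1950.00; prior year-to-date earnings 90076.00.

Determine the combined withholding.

255.58

Canton Income Tax: taxable = 1950.00 − 3×240.00 = 1230.00
  56.00 + 18% × (1230.00 − 700.00) = 56.00 + 18% × 530.00 = 151.40
Health Levy: cap 91600.00 − YTD 90076.00 = 1524.00 subject; 3.1% × 1524.00 = 47.24
Transit Levy: 2.92% × 1950.00 = 56.94
Total: 151.40 + 47.24 + 56.94 = 255.58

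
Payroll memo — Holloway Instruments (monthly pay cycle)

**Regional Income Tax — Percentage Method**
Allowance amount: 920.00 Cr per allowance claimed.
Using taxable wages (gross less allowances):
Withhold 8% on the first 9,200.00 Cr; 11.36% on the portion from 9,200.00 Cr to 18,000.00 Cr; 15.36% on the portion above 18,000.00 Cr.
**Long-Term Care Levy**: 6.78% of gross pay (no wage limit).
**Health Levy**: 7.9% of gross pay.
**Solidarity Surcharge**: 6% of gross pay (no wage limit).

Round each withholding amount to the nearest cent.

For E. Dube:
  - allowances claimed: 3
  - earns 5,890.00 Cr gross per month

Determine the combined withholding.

Regional Income Tax: taxable = 5,890.00 Cr − 3×920.00 Cr = 3,130.00 Cr
  8% × 3,130.00 Cr = 250.40 Cr
Long-Term Care Levy: 6.78% × 5,890.00 Cr = 399.34 Cr
Health Levy: 7.9% × 5,890.00 Cr = 465.31 Cr
Solidarity Surcharge: 6% × 5,890.00 Cr = 353.40 Cr
Total: 250.40 Cr + 399.34 Cr + 465.31 Cr + 353.40 Cr = 1,468.45 Cr

1,468.45 Cr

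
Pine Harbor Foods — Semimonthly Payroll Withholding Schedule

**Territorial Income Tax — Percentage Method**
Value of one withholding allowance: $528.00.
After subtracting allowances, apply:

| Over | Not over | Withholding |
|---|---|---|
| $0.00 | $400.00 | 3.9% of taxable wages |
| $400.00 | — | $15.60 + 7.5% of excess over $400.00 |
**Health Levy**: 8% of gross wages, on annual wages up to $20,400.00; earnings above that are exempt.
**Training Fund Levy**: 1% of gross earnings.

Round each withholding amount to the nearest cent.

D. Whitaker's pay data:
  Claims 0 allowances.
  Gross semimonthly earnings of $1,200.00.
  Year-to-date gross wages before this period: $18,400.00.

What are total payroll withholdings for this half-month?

$183.60

Territorial Income Tax: taxable = $1,200.00
  $15.60 + 7.5% × ($1,200.00 − $400.00) = $15.60 + 7.5% × $800.00 = $75.60
Health Levy: 8% × $1,200.00 = $96.00
Training Fund Levy: 1% × $1,200.00 = $12.00
Total: $75.60 + $96.00 + $12.00 = $183.60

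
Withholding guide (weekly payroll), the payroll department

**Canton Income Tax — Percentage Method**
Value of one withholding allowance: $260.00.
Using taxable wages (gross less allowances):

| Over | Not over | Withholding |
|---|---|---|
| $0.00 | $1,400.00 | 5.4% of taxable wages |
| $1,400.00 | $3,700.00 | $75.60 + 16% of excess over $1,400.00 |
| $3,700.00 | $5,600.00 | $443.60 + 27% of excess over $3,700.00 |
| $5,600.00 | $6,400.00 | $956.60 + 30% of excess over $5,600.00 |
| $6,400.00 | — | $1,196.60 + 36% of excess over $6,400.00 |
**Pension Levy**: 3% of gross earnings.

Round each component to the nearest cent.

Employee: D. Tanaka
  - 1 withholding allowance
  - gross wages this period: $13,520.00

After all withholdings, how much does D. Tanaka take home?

Canton Income Tax: taxable = $13,520.00 − 1×$260.00 = $13,260.00
  $1,196.60 + 36% × ($13,260.00 − $6,400.00) = $1,196.60 + 36% × $6,860.00 = $3,666.20
Pension Levy: 3% × $13,520.00 = $405.60
Total withheld: $3,666.20 + $405.60 = $4,071.80
Net pay: $13,520.00 − $4,071.80 = $9,448.20

$9,448.20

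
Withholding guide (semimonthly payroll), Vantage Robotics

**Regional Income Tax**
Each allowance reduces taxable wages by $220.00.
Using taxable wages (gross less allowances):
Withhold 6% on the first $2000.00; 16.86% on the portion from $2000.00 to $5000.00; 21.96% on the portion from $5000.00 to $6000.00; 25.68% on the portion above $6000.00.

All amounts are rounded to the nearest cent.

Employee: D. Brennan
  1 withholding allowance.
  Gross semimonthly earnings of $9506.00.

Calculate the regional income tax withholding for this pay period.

Regional Income Tax: taxable = $9506.00 − 1×$220.00 = $9286.00
  $845.40 + 25.68% × ($9286.00 − $6000.00) = $845.40 + 25.68% × $3286.00 = $1689.24

$1689.24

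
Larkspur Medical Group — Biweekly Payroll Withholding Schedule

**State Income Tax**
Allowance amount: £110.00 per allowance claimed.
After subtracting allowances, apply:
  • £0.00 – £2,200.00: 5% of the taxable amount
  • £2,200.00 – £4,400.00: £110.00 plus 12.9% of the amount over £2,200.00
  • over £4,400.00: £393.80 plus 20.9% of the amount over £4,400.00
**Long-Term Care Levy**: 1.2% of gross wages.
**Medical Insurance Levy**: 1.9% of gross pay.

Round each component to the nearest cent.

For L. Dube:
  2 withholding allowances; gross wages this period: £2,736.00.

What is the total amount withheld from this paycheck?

State Income Tax: taxable = £2,736.00 − 2×£110.00 = £2,516.00
  £110.00 + 12.9% × (£2,516.00 − £2,200.00) = £110.00 + 12.9% × £316.00 = £150.76
Long-Term Care Levy: 1.2% × £2,736.00 = £32.83
Medical Insurance Levy: 1.9% × £2,736.00 = £51.98
Total: £150.76 + £32.83 + £51.98 = £235.57

£235.57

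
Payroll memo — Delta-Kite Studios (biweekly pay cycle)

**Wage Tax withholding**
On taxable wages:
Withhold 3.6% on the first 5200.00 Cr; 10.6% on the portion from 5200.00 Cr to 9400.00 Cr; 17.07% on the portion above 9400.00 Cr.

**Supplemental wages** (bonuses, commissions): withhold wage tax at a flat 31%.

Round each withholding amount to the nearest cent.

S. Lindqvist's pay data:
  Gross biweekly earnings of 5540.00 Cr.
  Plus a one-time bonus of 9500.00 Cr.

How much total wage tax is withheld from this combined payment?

Wage Tax: taxable = 5540.00 Cr
  187.20 Cr + 10.6% × (5540.00 Cr − 5200.00 Cr) = 187.20 Cr + 10.6% × 340.00 Cr = 223.24 Cr
Supplemental (31% flat on bonus): 31% × 9500.00 Cr = 2945.00 Cr
Total wage tax: 223.24 Cr + 2945.00 Cr = 3168.24 Cr

3168.24 Cr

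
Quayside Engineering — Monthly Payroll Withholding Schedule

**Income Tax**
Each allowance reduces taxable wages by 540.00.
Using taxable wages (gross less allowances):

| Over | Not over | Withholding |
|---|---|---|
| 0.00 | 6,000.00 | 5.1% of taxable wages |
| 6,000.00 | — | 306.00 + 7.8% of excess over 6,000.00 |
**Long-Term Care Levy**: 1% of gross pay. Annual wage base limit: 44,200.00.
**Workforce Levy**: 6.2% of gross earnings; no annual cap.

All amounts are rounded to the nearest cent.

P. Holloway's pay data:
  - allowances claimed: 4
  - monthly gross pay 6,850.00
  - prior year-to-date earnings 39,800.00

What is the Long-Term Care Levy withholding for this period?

Long-Term Care Levy: cap 44,200.00 − YTD 39,800.00 = 4,400.00 subject; 1% × 4,400.00 = 44.00

44.00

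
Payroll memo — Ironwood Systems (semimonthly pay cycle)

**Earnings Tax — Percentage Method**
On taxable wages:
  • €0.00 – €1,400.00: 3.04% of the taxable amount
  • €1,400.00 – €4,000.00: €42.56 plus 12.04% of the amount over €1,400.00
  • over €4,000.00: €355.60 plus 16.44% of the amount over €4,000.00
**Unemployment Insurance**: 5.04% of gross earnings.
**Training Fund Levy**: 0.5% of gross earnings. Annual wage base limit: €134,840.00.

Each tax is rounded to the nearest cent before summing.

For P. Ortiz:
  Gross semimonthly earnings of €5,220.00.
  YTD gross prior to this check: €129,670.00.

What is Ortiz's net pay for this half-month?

Earnings Tax: taxable = €5,220.00
  €355.60 + 16.44% × (€5,220.00 − €4,000.00) = €355.60 + 16.44% × €1,220.00 = €556.17
Unemployment Insurance: 5.04% × €5,220.00 = €263.09
Training Fund Levy: cap €134,840.00 − YTD €129,670.00 = €5,170.00 subject; 0.5% × €5,170.00 = €25.85
Total withheld: €556.17 + €263.09 + €25.85 = €845.11
Net pay: €5,220.00 − €845.11 = €4,374.89

€4,374.89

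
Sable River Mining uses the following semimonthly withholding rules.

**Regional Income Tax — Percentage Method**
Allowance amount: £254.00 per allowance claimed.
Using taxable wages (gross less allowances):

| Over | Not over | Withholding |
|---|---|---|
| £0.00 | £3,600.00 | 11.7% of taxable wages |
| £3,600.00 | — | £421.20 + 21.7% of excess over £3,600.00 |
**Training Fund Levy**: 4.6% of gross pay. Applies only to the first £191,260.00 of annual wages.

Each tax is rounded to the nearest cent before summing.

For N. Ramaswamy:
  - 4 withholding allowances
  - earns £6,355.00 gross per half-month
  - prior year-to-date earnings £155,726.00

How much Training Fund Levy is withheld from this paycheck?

Training Fund Levy: 4.6% × £6,355.00 = £292.33

£292.33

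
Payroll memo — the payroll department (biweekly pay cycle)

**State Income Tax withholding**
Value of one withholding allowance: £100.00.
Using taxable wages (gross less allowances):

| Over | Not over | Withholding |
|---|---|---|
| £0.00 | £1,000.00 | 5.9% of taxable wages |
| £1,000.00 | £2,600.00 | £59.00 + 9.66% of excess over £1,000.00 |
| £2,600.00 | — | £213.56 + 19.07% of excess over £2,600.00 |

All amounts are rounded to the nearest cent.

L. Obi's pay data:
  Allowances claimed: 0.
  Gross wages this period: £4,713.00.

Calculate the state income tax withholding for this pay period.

State Income Tax: taxable = £4,713.00
  £213.56 + 19.07% × (£4,713.00 − £2,600.00) = £213.56 + 19.07% × £2,113.00 = £616.51

£616.51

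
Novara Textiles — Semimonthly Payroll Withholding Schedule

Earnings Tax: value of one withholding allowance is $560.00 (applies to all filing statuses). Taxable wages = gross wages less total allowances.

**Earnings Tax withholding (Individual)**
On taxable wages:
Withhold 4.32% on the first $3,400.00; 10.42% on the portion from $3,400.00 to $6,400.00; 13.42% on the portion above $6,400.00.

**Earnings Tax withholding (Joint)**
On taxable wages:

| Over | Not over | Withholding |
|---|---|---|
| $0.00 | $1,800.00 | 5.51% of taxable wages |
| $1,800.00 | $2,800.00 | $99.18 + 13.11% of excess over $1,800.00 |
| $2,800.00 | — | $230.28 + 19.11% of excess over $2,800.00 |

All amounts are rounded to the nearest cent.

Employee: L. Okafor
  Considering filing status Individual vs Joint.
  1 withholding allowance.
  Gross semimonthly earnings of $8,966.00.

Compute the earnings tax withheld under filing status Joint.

Earnings Tax (Joint): taxable = $8,966.00 − 1×$560.00 = $8,406.00
  $230.28 + 19.11% × ($8,406.00 − $2,800.00) = $230.28 + 19.11% × $5,606.00 = $1,301.59

$1,301.59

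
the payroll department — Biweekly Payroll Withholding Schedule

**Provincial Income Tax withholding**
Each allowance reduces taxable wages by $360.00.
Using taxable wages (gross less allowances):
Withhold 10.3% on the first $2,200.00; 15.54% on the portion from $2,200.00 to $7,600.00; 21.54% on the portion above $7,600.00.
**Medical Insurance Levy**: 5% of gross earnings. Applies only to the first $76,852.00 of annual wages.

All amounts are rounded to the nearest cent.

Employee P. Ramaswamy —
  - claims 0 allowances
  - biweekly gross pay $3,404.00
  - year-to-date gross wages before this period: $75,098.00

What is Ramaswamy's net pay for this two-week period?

$2,902.60

Provincial Income Tax: taxable = $3,404.00
  $226.60 + 15.54% × ($3,404.00 − $2,200.00) = $226.60 + 15.54% × $1,204.00 = $413.70
Medical Insurance Levy: cap $76,852.00 − YTD $75,098.00 = $1,754.00 subject; 5% × $1,754.00 = $87.70
Total withheld: $413.70 + $87.70 = $501.40
Net pay: $3,404.00 − $501.40 = $2,902.60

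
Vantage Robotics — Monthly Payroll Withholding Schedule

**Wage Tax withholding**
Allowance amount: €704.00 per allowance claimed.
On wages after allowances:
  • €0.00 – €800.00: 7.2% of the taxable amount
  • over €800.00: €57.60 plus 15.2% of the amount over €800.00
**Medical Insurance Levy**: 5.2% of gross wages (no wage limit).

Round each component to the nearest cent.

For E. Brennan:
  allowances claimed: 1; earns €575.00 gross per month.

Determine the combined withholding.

€29.90

Wage Tax: taxable = €575.00 − 1×€704.00 = €-129.00
  Taxable ≤ 0 → €0.00
Medical Insurance Levy: 5.2% × €575.00 = €29.90
Total: €0.00 + €29.90 = €29.90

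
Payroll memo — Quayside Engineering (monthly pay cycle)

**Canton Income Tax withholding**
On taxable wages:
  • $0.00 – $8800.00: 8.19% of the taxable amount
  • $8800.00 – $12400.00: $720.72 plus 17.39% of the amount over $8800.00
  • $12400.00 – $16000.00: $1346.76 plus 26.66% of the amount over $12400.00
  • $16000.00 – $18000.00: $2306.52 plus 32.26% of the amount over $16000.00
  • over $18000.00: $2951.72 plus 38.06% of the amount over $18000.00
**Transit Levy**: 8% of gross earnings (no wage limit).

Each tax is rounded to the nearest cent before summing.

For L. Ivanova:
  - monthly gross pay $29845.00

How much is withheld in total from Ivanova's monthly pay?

$9847.53

Canton Income Tax: taxable = $29845.00
  $2951.72 + 38.06% × ($29845.00 − $18000.00) = $2951.72 + 38.06% × $11845.00 = $7459.93
Transit Levy: 8% × $29845.00 = $2387.60
Total: $7459.93 + $2387.60 = $9847.53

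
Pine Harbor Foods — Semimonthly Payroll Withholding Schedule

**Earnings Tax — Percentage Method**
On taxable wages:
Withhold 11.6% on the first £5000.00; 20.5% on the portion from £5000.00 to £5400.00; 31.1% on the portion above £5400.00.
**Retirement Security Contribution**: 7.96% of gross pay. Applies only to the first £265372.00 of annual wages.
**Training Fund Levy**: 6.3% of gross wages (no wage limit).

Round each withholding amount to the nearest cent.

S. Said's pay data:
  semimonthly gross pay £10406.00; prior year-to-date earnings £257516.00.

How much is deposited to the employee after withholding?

Earnings Tax: taxable = £10406.00
  £662.00 + 31.1% × (£10406.00 − £5400.00) = £662.00 + 31.1% × £5006.00 = £2218.87
Retirement Security Contribution: cap £265372.00 − YTD £257516.00 = £7856.00 subject; 7.96% × £7856.00 = £625.34
Training Fund Levy: 6.3% × £10406.00 = £655.58
Total withheld: £2218.87 + £625.34 + £655.58 = £3499.79
Net pay: £10406.00 − £3499.79 = £6906.21

£6906.21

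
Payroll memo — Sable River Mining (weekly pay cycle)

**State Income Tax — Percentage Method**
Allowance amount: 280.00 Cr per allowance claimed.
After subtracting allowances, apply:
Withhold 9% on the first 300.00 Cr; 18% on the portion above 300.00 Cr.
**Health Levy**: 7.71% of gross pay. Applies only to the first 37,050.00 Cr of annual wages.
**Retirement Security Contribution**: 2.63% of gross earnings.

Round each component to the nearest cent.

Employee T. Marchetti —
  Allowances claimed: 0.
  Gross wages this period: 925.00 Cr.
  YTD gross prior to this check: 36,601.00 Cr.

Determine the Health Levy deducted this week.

34.62 Cr

Health Levy: cap 37,050.00 Cr − YTD 36,601.00 Cr = 449.00 Cr subject; 7.71% × 449.00 Cr = 34.62 Cr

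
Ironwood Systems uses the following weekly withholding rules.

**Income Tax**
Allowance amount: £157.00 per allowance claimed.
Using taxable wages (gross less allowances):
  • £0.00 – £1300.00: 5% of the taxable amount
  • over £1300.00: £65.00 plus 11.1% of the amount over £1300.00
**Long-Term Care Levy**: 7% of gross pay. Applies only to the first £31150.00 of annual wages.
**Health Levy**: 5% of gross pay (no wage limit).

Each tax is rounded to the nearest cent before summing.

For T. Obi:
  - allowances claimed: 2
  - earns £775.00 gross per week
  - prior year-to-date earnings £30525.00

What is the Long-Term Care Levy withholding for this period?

£43.75

Long-Term Care Levy: cap £31150.00 − YTD £30525.00 = £625.00 subject; 7% × £625.00 = £43.75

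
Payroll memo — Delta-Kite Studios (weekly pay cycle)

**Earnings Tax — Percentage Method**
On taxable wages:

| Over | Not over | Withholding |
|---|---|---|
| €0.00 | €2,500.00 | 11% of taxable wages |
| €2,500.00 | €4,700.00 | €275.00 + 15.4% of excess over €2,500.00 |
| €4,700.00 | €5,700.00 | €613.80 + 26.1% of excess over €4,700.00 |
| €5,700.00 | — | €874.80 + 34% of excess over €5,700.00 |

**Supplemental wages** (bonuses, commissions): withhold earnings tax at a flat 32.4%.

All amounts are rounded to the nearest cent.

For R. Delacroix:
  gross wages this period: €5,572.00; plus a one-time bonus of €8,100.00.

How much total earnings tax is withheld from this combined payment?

€3,465.79

Earnings Tax: taxable = €5,572.00
  €613.80 + 26.1% × (€5,572.00 − €4,700.00) = €613.80 + 26.1% × €872.00 = €841.39
Supplemental (32.4% flat on bonus): 32.4% × €8,100.00 = €2,624.40
Total earnings tax: €841.39 + €2,624.40 = €3,465.79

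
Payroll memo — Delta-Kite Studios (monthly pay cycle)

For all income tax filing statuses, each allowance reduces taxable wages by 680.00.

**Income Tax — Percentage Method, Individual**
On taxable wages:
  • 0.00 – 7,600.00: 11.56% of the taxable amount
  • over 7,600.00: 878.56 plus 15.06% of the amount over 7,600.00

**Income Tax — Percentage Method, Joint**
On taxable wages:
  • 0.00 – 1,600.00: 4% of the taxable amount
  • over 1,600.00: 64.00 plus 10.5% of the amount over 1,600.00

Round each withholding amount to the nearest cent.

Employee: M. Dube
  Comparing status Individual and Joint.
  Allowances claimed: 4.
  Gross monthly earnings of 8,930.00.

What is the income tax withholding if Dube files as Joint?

Income Tax (Joint): taxable = 8,930.00 − 4×680.00 = 6,210.00
  64.00 + 10.5% × (6,210.00 − 1,600.00) = 64.00 + 10.5% × 4,610.00 = 548.05

548.05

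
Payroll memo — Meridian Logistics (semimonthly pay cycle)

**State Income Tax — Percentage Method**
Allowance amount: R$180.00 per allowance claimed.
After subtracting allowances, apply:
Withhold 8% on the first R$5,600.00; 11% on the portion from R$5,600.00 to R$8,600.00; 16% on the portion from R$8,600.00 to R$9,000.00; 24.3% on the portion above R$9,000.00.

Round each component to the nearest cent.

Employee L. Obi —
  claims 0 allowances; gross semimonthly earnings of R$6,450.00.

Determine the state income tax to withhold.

R$541.50

State Income Tax: taxable = R$6,450.00
  R$448.00 + 11% × (R$6,450.00 − R$5,600.00) = R$448.00 + 11% × R$850.00 = R$541.50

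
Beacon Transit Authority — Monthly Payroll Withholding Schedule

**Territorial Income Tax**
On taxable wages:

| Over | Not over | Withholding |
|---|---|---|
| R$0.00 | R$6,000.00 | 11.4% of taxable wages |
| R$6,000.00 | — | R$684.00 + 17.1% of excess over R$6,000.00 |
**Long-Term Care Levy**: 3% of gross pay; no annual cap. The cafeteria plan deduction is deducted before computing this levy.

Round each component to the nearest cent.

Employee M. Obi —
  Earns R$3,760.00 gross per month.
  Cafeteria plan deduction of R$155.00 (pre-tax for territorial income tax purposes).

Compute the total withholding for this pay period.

R$519.12

Territorial Income Tax: taxable = R$3,760.00 − R$155.00 = R$3,605.00
  11.4% × R$3,605.00 = R$410.97
Long-Term Care Levy: 3% × R$3,605.00 = R$108.15
Total: R$410.97 + R$108.15 = R$519.12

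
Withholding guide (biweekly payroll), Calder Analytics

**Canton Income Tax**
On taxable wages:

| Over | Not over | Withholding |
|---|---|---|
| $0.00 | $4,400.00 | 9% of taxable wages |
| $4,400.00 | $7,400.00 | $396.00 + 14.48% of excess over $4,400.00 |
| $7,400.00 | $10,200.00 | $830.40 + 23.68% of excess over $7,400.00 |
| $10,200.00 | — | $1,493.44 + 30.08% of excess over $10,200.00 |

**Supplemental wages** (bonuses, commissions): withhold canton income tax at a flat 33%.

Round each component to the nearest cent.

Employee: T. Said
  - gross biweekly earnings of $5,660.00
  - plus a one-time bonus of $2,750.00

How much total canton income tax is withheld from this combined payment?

Canton Income Tax: taxable = $5,660.00
  $396.00 + 14.48% × ($5,660.00 − $4,400.00) = $396.00 + 14.48% × $1,260.00 = $578.45
Supplemental (33% flat on bonus): 33% × $2,750.00 = $907.50
Total canton income tax: $578.45 + $907.50 = $1,485.95

$1,485.95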